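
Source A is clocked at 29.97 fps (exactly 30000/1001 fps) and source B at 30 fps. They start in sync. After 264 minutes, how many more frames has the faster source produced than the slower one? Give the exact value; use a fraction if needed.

43200/91 frames

264 min = 15840 s.
A emits 30000/1001 × 15840 = 43200000/91 frames; B emits 30 × 15840 = 475200.
Difference = 43200/91 frames (≈ 474.7253); B is ahead of A.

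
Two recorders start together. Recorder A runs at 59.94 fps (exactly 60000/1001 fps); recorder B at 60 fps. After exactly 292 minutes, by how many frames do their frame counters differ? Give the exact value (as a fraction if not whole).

1051200/1001 frames

292 min = 17520 s.
A emits 60000/1001 × 17520 = 1051200000/1001 frames; B emits 60 × 17520 = 1051200.
Difference = 1051200/1001 frames (≈ 1050.1499); B is ahead of A.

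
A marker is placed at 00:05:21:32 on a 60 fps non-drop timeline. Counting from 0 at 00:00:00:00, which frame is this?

Total seconds to the label: (0 × 3600 + 5 × 60 + 21) = 321.
Frame index = 321 × 60 + 32 = 19292.

frame 19292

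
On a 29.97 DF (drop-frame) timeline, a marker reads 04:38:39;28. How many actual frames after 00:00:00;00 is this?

501096

Complete 10-minute blocks: 27, each 17982 frames → 485514.
Remaining 8 whole minutes in the current block: 1800 + 7 × 1798 = 14386 frames.
Within the current minute: 39 × 30 + 28 − 2 = 1196 (labels ;00/;01 skipped at this minute). Total = 485514 + 14386 + 1196 = 501096.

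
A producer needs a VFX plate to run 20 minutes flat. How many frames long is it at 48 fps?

20 min = 1200 s.
Frames = 1200 × 48 = 57600.

57600 frames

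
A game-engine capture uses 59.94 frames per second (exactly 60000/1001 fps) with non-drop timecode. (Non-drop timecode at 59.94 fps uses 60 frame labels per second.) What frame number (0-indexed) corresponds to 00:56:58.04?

205084

Total seconds to the label: (0 × 3600 + 56 × 60 + 58) = 3418.
Frame index = 3418 × 60 + 4 = 205084.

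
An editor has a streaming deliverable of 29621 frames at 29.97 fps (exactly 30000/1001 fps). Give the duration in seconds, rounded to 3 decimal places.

988.354 seconds

Running time = 29621 × 1001/30000 = 29650621/30000 s ≈ 988.354 s.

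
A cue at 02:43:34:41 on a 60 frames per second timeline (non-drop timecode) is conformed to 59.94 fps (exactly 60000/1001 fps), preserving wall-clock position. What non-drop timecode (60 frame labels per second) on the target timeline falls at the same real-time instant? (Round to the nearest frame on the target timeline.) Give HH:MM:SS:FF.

02:43:24:53

Source frame index: (2×3600 + 43×60 + 34) × 60 + 41 = 588881.
Real time: 588881 / (60) = 588881/60 s.
Target frame: (588881/60) × (60000/1001) = 588881000/1001 ≈ 588292.707 → 588293.
At 60 labels/s: frame 588293 → 02:43:24:53.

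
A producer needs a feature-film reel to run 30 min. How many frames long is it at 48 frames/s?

86400 frames

30 min = 1800 s.
Frames = 1800 × 48 = 86400.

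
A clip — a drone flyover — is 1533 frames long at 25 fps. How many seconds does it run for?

61.32 seconds

Running time = 1533 / (25) = 61.32 s.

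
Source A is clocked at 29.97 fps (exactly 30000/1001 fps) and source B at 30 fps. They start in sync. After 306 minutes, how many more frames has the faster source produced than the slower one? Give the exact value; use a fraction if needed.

550800/1001 frames

306 min = 18360 s.
A emits 30000/1001 × 18360 = 550800000/1001 frames; B emits 30 × 18360 = 550800.
Difference = 550800/1001 frames (≈ 550.2498); B is ahead of A.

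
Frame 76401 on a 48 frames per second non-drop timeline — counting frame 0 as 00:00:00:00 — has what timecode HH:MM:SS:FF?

00:26:31:33

76401 ÷ 48 = 1591 full seconds, remainder 33 frames.
1591 s = 0 h 26 min 31 s.
Timecode: 00:26:31:33.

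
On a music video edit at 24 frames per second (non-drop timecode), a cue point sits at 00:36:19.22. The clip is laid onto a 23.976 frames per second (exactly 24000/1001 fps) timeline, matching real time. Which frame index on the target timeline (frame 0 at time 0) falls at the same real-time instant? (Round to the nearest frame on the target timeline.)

Source frame index: (0×3600 + 36×60 + 19) × 24 + 22 = 52318.
Real time: 52318 / (24) = 26159/12 s.
Target frame: (26159/12) × (24000/1001) = 7474000/143 ≈ 52265.734 → 52266.

frame 52266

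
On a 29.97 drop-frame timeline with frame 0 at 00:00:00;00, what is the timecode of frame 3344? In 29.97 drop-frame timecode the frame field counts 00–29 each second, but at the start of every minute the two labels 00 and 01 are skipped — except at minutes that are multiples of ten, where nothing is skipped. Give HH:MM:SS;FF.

Ten DF minutes hold 17982 frames, so frame 3344 lies in block 0 (frames 0–17981) with 3344 frames into that block.
The block's first minute is 1800 frames and the rest 1798 each; 3344 frames reaches minute 1, so 0 × 18 + 1 × 2 = 2 labels have been skipped so far.
Adding those back, label number 3344 + 2 = 3346 at 30 labels/s is 111 s + 16 f = 0 h 1 min 51 s frame 16, i.e. 00:01:51;16.

00:01:51;16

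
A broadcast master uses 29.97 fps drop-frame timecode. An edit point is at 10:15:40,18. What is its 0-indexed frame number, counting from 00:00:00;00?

Complete 10-minute blocks: 61, each 17982 frames → 1096902.
Remaining 5 whole minutes in the current block: 1800 + 4 × 1798 = 8992 frames.
Within the current minute: 40 × 30 + 18 − 2 = 1216 (labels ;00/;01 skipped at this minute). Total = 1096902 + 8992 + 1216 = 1107110.

1107110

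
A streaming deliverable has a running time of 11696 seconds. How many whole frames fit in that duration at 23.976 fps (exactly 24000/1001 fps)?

280423 frames

Frames = 11696 × 24000/1001 = 280704000/1001 ≈ 280423.5764.
Complete frames: 280423.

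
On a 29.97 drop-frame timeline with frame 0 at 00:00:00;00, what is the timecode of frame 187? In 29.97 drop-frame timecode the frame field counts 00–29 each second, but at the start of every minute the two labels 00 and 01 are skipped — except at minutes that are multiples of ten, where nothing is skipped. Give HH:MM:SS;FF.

00:00:06;07

Each 10-minute DF block holds 10 × 60 × 30 − 9 × 2 = 17982 frames. 187 ÷ 17982 → 0 full blocks, remainder 187.
Within the partial block the first minute is 1800 frames and each further minute 1798, so 0 further minute boundaries passed. Total skipped labels = 18 × 0 + 2 × 0 = 0.
Non-drop label index = 187 + 0 = 187; at 30 labels/s that is 00:00:06:07, i.e. DF 00:00:06;07.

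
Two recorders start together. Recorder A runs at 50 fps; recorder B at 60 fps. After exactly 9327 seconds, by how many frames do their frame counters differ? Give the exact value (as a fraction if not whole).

A emits 50 × 9327 = 466350 frames; B emits 60 × 9327 = 559620.
Difference = 93270 frames; B is ahead of A.

93270 frames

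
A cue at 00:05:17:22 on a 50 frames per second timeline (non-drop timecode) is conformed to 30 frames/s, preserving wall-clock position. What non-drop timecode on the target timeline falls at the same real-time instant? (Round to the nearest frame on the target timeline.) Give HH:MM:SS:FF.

00:05:17:13

Source frame index: (0×3600 + 5×60 + 17) × 50 + 22 = 15872.
Real time: 15872 / (50) = 7936/25 s.
Target frame: (7936/25) × (30) = 47616/5 ≈ 9523.200 → 9523.
At 30 labels/s: frame 9523 → 00:05:17:13.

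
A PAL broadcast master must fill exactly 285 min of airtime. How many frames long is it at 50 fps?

285 min = 17100 s.
Frames = 17100 × 50 = 855000.

855000 frames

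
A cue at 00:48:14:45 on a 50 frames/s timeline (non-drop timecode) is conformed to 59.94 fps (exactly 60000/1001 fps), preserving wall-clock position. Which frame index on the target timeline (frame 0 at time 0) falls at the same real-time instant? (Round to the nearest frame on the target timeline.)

frame 173520

Source frame index: (0×3600 + 48×60 + 14) × 50 + 45 = 144745.
Real time: 144745 / (50) = 28949/10 s.
Target frame: (28949/10) × (60000/1001) = 173694000/1001 ≈ 173520.480 → 173520.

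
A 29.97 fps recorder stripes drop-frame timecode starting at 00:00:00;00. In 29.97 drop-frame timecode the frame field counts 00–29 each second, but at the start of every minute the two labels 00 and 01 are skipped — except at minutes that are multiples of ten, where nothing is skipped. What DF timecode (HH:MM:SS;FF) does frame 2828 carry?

00:01:34;10

Ten DF minutes hold 17982 frames, so frame 2828 lies in block 0 (frames 0–17981) with 2828 frames into that block.
The block's first minute is 1800 frames and the rest 1798 each; 2828 frames reaches minute 1, so 0 × 18 + 1 × 2 = 2 labels have been skipped so far.
Adding those back, label number 2828 + 2 = 2830 at 30 labels/s is 94 s + 10 f = 0 h 1 min 34 s frame 10, i.e. 00:01:34;10.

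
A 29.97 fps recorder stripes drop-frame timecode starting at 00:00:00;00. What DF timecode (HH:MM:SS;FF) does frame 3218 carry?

Each 10-minute DF block holds 10 × 60 × 30 − 9 × 2 = 17982 frames. 3218 ÷ 17982 → 0 full blocks, remainder 3218.
Within the partial block the first minute is 1800 frames and each further minute 1798, so 1 further minute boundary passed. Total skipped labels = 18 × 0 + 2 × 1 = 2.
Non-drop label index = 3218 + 2 = 3220; at 30 labels/s that is 00:01:47:10, i.e. DF 00:01:47;10.

00:01:47;10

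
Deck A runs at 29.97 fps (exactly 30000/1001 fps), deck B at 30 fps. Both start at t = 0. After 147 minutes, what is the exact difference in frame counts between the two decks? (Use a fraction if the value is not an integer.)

147 min = 8820 s.
A emits 30000/1001 × 8820 = 37800000/143 frames; B emits 30 × 8820 = 264600.
Difference = 37800/143 frames (≈ 264.3357); B is ahead of A.

37800/143 frames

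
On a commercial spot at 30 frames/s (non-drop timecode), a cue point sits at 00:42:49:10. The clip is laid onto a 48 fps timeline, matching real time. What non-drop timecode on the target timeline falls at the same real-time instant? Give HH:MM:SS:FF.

00:42:49:16

Source frame index: (0×3600 + 42×60 + 49) × 30 + 10 = 77080.
Real time: 77080 / (30) = 7708/3 s.
Target frame: (7708/3) × (48) = 123328.
At 48 labels/s: frame 123328 → 00:42:49:16.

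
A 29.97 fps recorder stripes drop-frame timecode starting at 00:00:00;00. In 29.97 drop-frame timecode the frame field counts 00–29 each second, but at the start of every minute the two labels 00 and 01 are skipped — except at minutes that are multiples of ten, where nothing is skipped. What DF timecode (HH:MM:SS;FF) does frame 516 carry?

00:00:17;06

Ten DF minutes hold 17982 frames, so frame 516 lies in block 0 (frames 0–17981) with 516 frames into that block.
The block's first minute is 1800 frames and the rest 1798 each; 516 frames reaches minute 0, so 0 × 18 + 0 × 2 = 0 labels have been skipped so far.
Adding those back, label number 516 + 0 = 516 at 30 labels/s is 17 s + 6 f = 0 h 0 min 17 s frame 6, i.e. 00:00:17;06.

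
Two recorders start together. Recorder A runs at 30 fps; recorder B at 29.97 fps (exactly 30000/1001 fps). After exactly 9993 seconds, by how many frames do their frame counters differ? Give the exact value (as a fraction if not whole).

A emits 30 × 9993 = 299790 frames; B emits 30000/1001 × 9993 = 299790000/1001.
Difference = 299790/1001 frames (≈ 299.4905); B is behind A.

299790/1001 frames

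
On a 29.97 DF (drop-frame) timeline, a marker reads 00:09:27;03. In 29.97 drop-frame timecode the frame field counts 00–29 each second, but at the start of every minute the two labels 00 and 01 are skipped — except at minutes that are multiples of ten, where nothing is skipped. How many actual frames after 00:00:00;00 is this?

16995

Complete 10-minute blocks: 0, each 17982 frames → 0.
Remaining 9 whole minutes in the current block: 1800 + 8 × 1798 = 16184 frames.
Within the current minute: 27 × 30 + 3 − 2 = 811 (labels ;00/;01 skipped at this minute). Total = 0 + 16184 + 811 = 16995.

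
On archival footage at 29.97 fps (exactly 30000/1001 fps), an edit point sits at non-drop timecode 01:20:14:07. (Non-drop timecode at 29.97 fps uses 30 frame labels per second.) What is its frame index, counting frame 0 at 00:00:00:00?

Total seconds to the label: (1 × 3600 + 20 × 60 + 14) = 4814.
Frame index = 4814 × 30 + 7 = 144427.

frame 144427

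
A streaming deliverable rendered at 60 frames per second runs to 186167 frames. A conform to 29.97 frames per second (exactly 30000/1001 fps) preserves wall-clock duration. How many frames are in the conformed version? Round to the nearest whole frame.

92991 frames

Frames at target rate = 186167 × (30000/1001) / (60) = 93083500/1001 ≈ 92990.509.
Nearest whole frame: 92991.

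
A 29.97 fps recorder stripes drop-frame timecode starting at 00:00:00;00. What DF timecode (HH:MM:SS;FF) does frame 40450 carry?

Ten DF minutes hold 17982 frames, so frame 40450 lies in block 2 (frames 35964–53945) with 4486 frames into that block.
The block's first minute is 1800 frames and the rest 1798 each; 4486 frames reaches minute 2, so 2 × 18 + 2 × 2 = 40 labels have been skipped so far.
Adding those back, label number 40450 + 40 = 40490 at 30 labels/s is 1349 s + 20 f = 0 h 22 min 29 s frame 20, i.e. 00:22:29;20.

00:22:29;20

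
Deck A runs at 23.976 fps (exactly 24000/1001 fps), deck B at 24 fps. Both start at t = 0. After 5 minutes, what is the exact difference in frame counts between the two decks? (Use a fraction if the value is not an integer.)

5 min = 300 s.
A emits 24000/1001 × 300 = 7200000/1001 frames; B emits 24 × 300 = 7200.
Difference = 7200/1001 frames (≈ 7.1928); B is ahead of A.

7200/1001 frames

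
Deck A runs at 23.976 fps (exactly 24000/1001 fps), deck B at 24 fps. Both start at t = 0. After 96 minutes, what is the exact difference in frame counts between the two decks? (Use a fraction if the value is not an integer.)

138240/1001 frames

96 min = 5760 s.
A emits 24000/1001 × 5760 = 138240000/1001 frames; B emits 24 × 5760 = 138240.
Difference = 138240/1001 frames (≈ 138.1019); B is ahead of A.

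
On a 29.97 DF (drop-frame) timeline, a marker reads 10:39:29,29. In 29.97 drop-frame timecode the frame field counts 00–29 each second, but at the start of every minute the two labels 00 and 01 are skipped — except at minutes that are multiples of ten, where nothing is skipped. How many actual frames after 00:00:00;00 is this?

1149947

As if non-drop at 30 labels/s: (10 × 3600 + 39 × 60 + 29) × 30 + 29 = 1151099.
Minute boundaries passed: 639; those not divisible by 10: 639 − 63 = 576; dropped labels = 2 × 576 = 1152.
Actual frame index = 1151099 − 1152 = 1149947.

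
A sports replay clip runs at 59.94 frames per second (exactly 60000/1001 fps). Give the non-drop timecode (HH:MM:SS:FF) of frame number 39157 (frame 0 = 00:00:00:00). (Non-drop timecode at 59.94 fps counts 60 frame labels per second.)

39157 ÷ 60 = 652 full seconds, remainder 37 frames.
652 s = 0 h 10 min 52 s.
Timecode: 00:10:52:37.

00:10:52:37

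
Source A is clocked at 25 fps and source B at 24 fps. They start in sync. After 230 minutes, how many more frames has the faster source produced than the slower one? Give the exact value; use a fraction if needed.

230 min = 13800 s.
A emits 25 × 13800 = 345000 frames; B emits 24 × 13800 = 331200.
Difference = 13800 frames; B is behind A.

13800 frames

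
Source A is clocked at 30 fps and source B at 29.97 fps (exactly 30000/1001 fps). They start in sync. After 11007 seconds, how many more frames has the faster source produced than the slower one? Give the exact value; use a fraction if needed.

330210/1001 frames

A emits 30 × 11007 = 330210 frames; B emits 30000/1001 × 11007 = 330210000/1001.
Difference = 330210/1001 frames (≈ 329.8801); B is behind A.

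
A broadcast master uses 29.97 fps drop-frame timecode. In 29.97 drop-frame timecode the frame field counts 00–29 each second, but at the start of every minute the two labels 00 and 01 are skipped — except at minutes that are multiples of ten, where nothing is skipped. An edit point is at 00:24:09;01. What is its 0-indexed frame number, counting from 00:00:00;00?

Complete 10-minute blocks: 2, each 17982 frames → 35964.
Remaining 4 whole minutes in the current block: 1800 + 3 × 1798 = 7194 frames.
Within the current minute: 9 × 30 + 1 − 2 = 269 (labels ;00/;01 skipped at this minute). Total = 35964 + 7194 + 269 = 43427.

43427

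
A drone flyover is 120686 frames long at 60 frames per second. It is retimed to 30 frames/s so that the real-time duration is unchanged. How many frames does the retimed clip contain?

60343 frames

Target frames = source frames × (target rate / source rate) = 120686 × (30)/(60) = 120686 × 1/2 = 60343.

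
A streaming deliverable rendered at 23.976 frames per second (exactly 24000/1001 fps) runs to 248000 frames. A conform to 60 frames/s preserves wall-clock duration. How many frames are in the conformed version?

620620 frames

Target frames = source frames × (target rate / source rate) = 248000 × (60)/(24000/1001) = 248000 × 1001/400 = 620620.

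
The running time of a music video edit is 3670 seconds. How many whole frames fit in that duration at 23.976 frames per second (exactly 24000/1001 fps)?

Frames = 3670 × 24000/1001 = 88080000/1001 ≈ 87992.0080.
Complete frames: 87992.

87992 frames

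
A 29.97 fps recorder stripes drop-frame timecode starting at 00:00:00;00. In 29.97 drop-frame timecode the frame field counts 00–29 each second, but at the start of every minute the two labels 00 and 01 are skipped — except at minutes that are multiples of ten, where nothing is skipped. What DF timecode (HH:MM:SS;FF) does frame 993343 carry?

Each 10-minute DF block holds 10 × 60 × 30 − 9 × 2 = 17982 frames. 993343 ÷ 17982 → 55 full blocks, remainder 4333.
Within the partial block the first minute is 1800 frames and each further minute 1798, so 2 further minute boundaries passed. Total skipped labels = 18 × 55 + 2 × 2 = 994.
Non-drop label index = 993343 + 994 = 994337; at 30 labels/s that is 09:12:24:17, i.e. DF 09:12:24;17.

09:12:24;17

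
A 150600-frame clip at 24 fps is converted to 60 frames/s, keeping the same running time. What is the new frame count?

Frames at target rate = 150600 × (60) / (24) = 376500.

376500 frames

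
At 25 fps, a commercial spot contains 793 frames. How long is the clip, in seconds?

31.72 seconds

Running time = 793 / (25) = 31.72 s.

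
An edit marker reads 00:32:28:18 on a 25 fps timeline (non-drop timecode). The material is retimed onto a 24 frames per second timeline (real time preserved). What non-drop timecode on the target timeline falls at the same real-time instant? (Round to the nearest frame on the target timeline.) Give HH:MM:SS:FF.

00:32:28:17

Source frame index: (0×3600 + 32×60 + 28) × 25 + 18 = 48718.
Real time: 48718 / (25) = 48718/25 s.
Target frame: (48718/25) × (24) = 1169232/25 ≈ 46769.280 → 46769.
At 24 labels/s: frame 46769 → 00:32:28:17.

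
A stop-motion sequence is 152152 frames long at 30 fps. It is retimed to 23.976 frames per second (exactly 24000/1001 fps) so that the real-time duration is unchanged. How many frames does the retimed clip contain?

121600 frames

Target frames = source frames × (target rate / source rate) = 152152 × (24000/1001)/(30) = 152152 × 800/1001 = 121600.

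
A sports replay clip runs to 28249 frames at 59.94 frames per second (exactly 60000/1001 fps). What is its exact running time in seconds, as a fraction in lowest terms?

Running time = 28249 ÷ (60000/1001) = 28249 × 1001/60000 = 28277249/60000 s.

28277249/60000 seconds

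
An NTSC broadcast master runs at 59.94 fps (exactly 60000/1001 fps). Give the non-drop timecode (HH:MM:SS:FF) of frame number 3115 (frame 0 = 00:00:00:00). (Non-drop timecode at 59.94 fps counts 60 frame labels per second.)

3115 ÷ 60 = 51 full seconds, remainder 55 frames.
51 s = 0 h 0 min 51 s.
Timecode: 00:00:51:55.

00:00:51:55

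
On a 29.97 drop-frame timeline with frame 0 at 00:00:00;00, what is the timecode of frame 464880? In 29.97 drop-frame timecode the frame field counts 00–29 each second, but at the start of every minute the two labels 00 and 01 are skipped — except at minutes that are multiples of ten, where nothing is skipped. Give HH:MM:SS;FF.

04:18:31;16

Each 10-minute DF block holds 10 × 60 × 30 − 9 × 2 = 17982 frames. 464880 ÷ 17982 → 25 full blocks, remainder 15330.
Within the partial block the first minute is 1800 frames and each further minute 1798, so 8 further minute boundaries passed. Total skipped labels = 18 × 25 + 2 × 8 = 466.
Non-drop label index = 464880 + 466 = 465346; at 30 labels/s that is 04:18:31:16, i.e. DF 04:18:31;16.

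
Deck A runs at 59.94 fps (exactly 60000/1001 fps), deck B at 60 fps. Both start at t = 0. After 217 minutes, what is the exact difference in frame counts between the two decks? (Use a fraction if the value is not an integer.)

111600/143 frames

217 min = 13020 s.
A emits 60000/1001 × 13020 = 111600000/143 frames; B emits 60 × 13020 = 781200.
Difference = 111600/143 frames (≈ 780.4196); B is ahead of A.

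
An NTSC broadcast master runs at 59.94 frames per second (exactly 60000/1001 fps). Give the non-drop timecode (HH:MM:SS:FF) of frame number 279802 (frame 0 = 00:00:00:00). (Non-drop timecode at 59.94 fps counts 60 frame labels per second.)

279802 ÷ 60 = 4663 full seconds, remainder 22 frames.
4663 s = 1 h 17 min 43 s.
Timecode: 01:17:43:22.

01:17:43:22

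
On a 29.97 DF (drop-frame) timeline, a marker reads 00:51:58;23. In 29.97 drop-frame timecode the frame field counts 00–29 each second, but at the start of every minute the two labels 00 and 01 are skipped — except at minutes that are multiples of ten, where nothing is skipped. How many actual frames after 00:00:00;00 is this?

93471

Complete 10-minute blocks: 5, each 17982 frames → 89910.
Remaining 1 whole minute in the current block: 1800 + 0 × 1798 = 1800 frames.
Within the current minute: 58 × 30 + 23 − 2 = 1761 (labels ;00/;01 skipped at this minute). Total = 89910 + 1800 + 1761 = 93471.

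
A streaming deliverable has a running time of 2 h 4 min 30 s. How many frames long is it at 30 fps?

224100 frames

2 h 4 min 30 s = 7470 s.
Frames = 7470 × 30 = 224100.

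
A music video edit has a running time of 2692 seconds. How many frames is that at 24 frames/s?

64608 frames

Frames = 2692 × 24 = 64608.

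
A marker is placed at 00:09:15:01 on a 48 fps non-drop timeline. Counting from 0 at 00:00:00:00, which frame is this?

Total seconds to the label: (0 × 3600 + 9 × 60 + 15) = 555.
Frame index = 555 × 48 + 1 = 26641.

26641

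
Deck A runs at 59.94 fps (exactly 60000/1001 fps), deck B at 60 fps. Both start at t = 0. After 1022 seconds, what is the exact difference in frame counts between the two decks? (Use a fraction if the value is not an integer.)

A emits 60000/1001 × 1022 = 8760000/143 frames; B emits 60 × 1022 = 61320.
Difference = 8760/143 frames (≈ 61.2587); B is ahead of A.

8760/143 frames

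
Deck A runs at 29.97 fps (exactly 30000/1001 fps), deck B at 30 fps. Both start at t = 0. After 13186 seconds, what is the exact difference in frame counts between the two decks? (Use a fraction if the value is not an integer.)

A emits 30000/1001 × 13186 = 395580000/1001 frames; B emits 30 × 13186 = 395580.
Difference = 395580/1001 frames (≈ 395.1848); B is ahead of A.

395580/1001 frames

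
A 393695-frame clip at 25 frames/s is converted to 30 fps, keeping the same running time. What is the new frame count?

472434 frames

Target frames = source frames × (target rate / source rate) = 393695 × (30)/(25) = 393695 × 6/5 = 472434.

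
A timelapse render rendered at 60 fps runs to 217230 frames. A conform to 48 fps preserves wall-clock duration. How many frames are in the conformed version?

Target frames = source frames × (target rate / source rate) = 217230 × (48)/(60) = 217230 × 4/5 = 173784.

173784 frames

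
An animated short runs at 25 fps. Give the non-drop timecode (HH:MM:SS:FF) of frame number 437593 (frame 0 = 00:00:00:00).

04:51:43:18

437593 ÷ 25 = 17503 full seconds, remainder 18 frames.
17503 s = 4 h 51 min 43 s.
Timecode: 04:51:43:18.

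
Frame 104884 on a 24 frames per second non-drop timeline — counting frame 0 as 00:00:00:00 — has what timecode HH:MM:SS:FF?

104884 ÷ 24 = 4370 full seconds, remainder 4 frames.
4370 s = 1 h 12 min 50 s.
Timecode: 01:12:50:04.

01:12:50:04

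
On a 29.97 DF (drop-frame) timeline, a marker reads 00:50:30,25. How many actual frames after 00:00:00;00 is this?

90835

As if non-drop at 30 labels/s: (0 × 3600 + 50 × 60 + 30) × 30 + 25 = 90925.
Minute boundaries passed: 50; those not divisible by 10: 50 − 5 = 45; dropped labels = 2 × 45 = 90.
Actual frame index = 90925 − 90 = 90835.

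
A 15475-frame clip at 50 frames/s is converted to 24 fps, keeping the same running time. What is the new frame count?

7428 frames

Target frames = source frames × (target rate / source rate) = 15475 × (24)/(50) = 15475 × 12/25 = 7428.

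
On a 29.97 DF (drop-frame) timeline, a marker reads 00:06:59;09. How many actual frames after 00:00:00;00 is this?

Complete 10-minute blocks: 0, each 17982 frames → 0.
Remaining 6 whole minutes in the current block: 1800 + 5 × 1798 = 10790 frames.
Within the current minute: 59 × 30 + 9 − 2 = 1777 (labels ;00/;01 skipped at this minute). Total = 0 + 10790 + 1777 = 12567.

12567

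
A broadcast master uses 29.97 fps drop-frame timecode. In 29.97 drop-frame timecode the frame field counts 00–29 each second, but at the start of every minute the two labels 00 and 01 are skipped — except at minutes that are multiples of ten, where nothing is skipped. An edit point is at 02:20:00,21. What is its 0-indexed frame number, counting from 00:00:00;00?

251769

As if non-drop at 30 labels/s: (2 × 3600 + 20 × 60 + 0) × 30 + 21 = 252021.
Minute boundaries passed: 140; those not divisible by 10: 140 − 14 = 126; dropped labels = 2 × 126 = 252.
Actual frame index = 252021 − 252 = 251769.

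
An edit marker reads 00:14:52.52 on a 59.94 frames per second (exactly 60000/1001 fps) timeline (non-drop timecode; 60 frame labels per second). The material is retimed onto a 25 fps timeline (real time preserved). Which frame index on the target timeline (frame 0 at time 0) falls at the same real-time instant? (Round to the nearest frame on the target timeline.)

frame 22344

Source frame index: (0×3600 + 14×60 + 52) × 60 + 52 = 53572.
Real time: 53572 / (60000/1001) = 13406393/15000 s.
Target frame: (13406393/15000) × (25) = 13406393/600 ≈ 22343.988 → 22344.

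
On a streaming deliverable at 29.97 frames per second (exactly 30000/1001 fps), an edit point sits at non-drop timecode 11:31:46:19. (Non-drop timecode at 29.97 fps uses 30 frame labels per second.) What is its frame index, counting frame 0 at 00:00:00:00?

1245199

Total seconds to the label: (11 × 3600 + 31 × 60 + 46) = 41506.
Frame index = 41506 × 30 + 19 = 1245199.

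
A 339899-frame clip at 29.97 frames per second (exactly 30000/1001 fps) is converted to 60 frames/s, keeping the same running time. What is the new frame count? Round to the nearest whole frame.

680478 frames

Frames at target rate = 339899 × (60) / (30000/1001) = 340238899/500 ≈ 680477.798.
Nearest whole frame: 680478.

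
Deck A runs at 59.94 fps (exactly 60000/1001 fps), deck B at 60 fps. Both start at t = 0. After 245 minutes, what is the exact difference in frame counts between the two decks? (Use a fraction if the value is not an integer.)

245 min = 14700 s.
A emits 60000/1001 × 14700 = 126000000/143 frames; B emits 60 × 14700 = 882000.
Difference = 126000/143 frames (≈ 881.1189); B is ahead of A.

126000/143 frames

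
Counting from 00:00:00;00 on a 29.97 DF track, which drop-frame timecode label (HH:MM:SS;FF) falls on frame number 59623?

00:33:09;13

Ten DF minutes hold 17982 frames, so frame 59623 lies in block 3 (frames 53946–71927) with 5677 frames into that block.
The block's first minute is 1800 frames and the rest 1798 each; 5677 frames reaches minute 3, so 3 × 18 + 3 × 2 = 60 labels have been skipped so far.
Adding those back, label number 59623 + 60 = 59683 at 30 labels/s is 1989 s + 13 f = 0 h 33 min 9 s frame 13, i.e. 00:33:09;13.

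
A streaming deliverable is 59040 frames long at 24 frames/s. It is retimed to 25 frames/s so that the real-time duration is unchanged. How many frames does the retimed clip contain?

61500 frames

Target frames = source frames × (target rate / source rate) = 59040 × (25)/(24) = 59040 × 25/24 = 61500.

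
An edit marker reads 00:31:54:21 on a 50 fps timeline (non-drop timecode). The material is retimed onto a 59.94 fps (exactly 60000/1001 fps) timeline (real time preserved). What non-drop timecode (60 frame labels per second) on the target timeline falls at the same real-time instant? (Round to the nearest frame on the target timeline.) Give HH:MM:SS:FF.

Source frame index: (0×3600 + 31×60 + 54) × 50 + 21 = 95721.
Real time: 95721 / (50) = 95721/50 s.
Target frame: (95721/50) × (60000/1001) = 114865200/1001 ≈ 114750.450 → 114750.
At 60 labels/s: frame 114750 → 00:31:52:30.

00:31:52:30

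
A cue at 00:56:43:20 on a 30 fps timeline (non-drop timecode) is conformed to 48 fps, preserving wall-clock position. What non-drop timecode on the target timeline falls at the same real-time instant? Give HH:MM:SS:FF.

Source frame index: (0×3600 + 56×60 + 43) × 30 + 20 = 102110.
Real time: 102110 / (30) = 10211/3 s.
Target frame: (10211/3) × (48) = 163376.
At 48 labels/s: frame 163376 → 00:56:43:32.

00:56:43:32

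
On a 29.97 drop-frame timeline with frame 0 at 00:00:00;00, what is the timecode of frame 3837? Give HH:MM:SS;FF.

00:02:08;01

Ten DF minutes hold 17982 frames, so frame 3837 lies in block 0 (frames 0–17981) with 3837 frames into that block.
The block's first minute is 1800 frames and the rest 1798 each; 3837 frames reaches minute 2, so 0 × 18 + 2 × 2 = 4 labels have been skipped so far.
Adding those back, label number 3837 + 4 = 3841 at 30 labels/s is 128 s + 1 f = 0 h 2 min 8 s frame 1, i.e. 00:02:08;01.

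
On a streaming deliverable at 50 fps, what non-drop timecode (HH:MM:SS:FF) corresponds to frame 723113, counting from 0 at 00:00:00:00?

723113 ÷ 50 = 14462 full seconds, remainder 13 frames.
14462 s = 4 h 1 min 2 s.
Timecode: 04:01:02:13.

04:01:02:13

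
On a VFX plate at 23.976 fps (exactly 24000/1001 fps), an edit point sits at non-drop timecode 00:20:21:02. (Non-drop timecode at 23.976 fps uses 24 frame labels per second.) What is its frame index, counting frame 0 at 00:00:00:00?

Total seconds to the label: (0 × 3600 + 20 × 60 + 21) = 1221.
Frame index = 1221 × 24 + 2 = 29306.

frame 29306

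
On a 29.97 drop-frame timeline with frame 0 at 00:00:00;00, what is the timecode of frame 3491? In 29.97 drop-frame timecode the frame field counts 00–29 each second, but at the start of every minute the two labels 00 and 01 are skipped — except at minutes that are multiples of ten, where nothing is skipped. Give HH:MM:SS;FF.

00:01:56;13

Each 10-minute DF block holds 10 × 60 × 30 − 9 × 2 = 17982 frames. 3491 ÷ 17982 → 0 full blocks, remainder 3491.
Within the partial block the first minute is 1800 frames and each further minute 1798, so 1 further minute boundary passed. Total skipped labels = 18 × 0 + 2 × 1 = 2.
Non-drop label index = 3491 + 2 = 3493; at 30 labels/s that is 00:01:56:13, i.e. DF 00:01:56;13.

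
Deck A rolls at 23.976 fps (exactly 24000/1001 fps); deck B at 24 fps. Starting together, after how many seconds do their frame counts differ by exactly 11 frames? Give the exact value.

The gap grows by |24 − 24000/1001| = 24/1001 frames per second.
Time for a 11-frame gap: 11 ÷ (24/1001) = 11011/24 s.

11011/24 seconds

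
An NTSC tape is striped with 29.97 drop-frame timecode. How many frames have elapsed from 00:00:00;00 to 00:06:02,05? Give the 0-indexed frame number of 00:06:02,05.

10853

As if non-drop at 30 labels/s: (0 × 3600 + 6 × 60 + 2) × 30 + 5 = 10865.
Minute boundaries passed: 6; those not divisible by 10: 6 − 0 = 6; dropped labels = 2 × 6 = 12.
Actual frame index = 10865 − 12 = 10853.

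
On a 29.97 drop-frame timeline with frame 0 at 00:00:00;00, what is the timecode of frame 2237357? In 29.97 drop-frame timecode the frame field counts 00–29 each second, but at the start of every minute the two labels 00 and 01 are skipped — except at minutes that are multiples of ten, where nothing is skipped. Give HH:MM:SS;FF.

Each 10-minute DF block holds 10 × 60 × 30 − 9 × 2 = 17982 frames. 2237357 ÷ 17982 → 124 full blocks, remainder 7589.
Within the partial block the first minute is 1800 frames and each further minute 1798, so 4 further minute boundaries passed. Total skipped labels = 18 × 124 + 2 × 4 = 2240.
Non-drop label index = 2237357 + 2240 = 2239597; at 30 labels/s that is 20:44:13:07, i.e. DF 20:44:13;07.

20:44:13;07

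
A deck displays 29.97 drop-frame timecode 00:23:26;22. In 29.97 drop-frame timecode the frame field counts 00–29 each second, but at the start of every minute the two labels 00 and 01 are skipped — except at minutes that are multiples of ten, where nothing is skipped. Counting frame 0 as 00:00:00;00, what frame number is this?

Complete 10-minute blocks: 2, each 17982 frames → 35964.
Remaining 3 whole minutes in the current block: 1800 + 2 × 1798 = 5396 frames.
Within the current minute: 26 × 30 + 22 − 2 = 800 (labels ;00/;01 skipped at this minute). Total = 35964 + 5396 + 800 = 42160.

42160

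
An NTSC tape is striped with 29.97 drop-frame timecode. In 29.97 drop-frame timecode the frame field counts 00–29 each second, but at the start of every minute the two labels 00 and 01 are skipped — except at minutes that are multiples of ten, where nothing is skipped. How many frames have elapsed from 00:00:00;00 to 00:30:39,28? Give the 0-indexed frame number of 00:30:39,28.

55144

Complete 10-minute blocks: 3, each 17982 frames → 53946.
Remaining 0 whole minutes in the current block: 0 frames.
Within the current minute: 39 × 30 + 28 = 1198. Total = 53946 + 0 + 1198 = 55144.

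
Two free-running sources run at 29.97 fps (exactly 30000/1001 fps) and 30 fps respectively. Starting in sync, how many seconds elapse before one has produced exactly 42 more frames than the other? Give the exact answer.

The gap grows by |30 − 30000/1001| = 30/1001 frames per second.
Time for a 42-frame gap: 42 ÷ (30/1001) = 1401.4 s.

1401.4 seconds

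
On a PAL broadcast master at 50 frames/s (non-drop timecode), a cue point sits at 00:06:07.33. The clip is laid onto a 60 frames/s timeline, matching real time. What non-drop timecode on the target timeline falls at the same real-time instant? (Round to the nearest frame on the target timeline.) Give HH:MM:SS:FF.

00:06:07:40

Source frame index: (0×3600 + 6×60 + 7) × 50 + 33 = 18383.
Real time: 18383 / (50) = 18383/50 s.
Target frame: (18383/50) × (60) = 110298/5 ≈ 22059.600 → 22060.
At 60 labels/s: frame 22060 → 00:06:07:40.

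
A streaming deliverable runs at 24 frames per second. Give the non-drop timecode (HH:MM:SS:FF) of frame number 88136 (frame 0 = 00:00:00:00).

01:01:12:08

88136 ÷ 24 = 3672 full seconds, remainder 8 frames.
3672 s = 1 h 1 min 12 s.
Timecode: 01:01:12:08.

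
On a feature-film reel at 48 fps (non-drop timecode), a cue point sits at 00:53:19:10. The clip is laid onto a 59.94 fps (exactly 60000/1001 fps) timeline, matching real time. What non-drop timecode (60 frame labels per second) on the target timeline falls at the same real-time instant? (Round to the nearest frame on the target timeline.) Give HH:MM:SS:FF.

00:53:16:01

Source frame index: (0×3600 + 53×60 + 19) × 48 + 10 = 153562.
Real time: 153562 / (48) = 76781/24 s.
Target frame: (76781/24) × (60000/1001) = 191952500/1001 ≈ 191760.739 → 191761.
At 60 labels/s: frame 191761 → 00:53:16:01.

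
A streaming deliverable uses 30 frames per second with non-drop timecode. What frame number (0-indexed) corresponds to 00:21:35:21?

frame 38871

Total seconds to the label: (0 × 3600 + 21 × 60 + 35) = 1295.
Frame index = 1295 × 30 + 21 = 38871.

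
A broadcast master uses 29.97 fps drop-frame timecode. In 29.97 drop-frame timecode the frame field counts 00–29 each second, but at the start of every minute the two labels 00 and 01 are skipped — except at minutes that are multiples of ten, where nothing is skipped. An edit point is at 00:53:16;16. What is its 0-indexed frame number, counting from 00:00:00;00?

Complete 10-minute blocks: 5, each 17982 frames → 89910.
Remaining 3 whole minutes in the current block: 1800 + 2 × 1798 = 5396 frames.
Within the current minute: 16 × 30 + 16 − 2 = 494 (labels ;00/;01 skipped at this minute). Total = 89910 + 5396 + 494 = 95800.

95800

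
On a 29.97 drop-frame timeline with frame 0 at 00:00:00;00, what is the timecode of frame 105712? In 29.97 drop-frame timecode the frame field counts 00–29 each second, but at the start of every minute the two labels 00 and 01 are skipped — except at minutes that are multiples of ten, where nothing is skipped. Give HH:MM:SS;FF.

00:58:47;08

Each 10-minute DF block holds 10 × 60 × 30 − 9 × 2 = 17982 frames. 105712 ÷ 17982 → 5 full blocks, remainder 15802.
Within the partial block the first minute is 1800 frames and each further minute 1798, so 8 further minute boundaries passed. Total skipped labels = 18 × 5 + 2 × 8 = 106.
Non-drop label index = 105712 + 106 = 105818; at 30 labels/s that is 00:58:47:08, i.e. DF 00:58:47;08.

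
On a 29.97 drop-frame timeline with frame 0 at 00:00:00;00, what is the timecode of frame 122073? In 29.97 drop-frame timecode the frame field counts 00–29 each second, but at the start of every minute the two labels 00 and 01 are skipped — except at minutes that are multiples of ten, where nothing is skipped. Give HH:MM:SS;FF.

Each 10-minute DF block holds 10 × 60 × 30 − 9 × 2 = 17982 frames. 122073 ÷ 17982 → 6 full blocks, remainder 14181.
Within the partial block the first minute is 1800 frames and each further minute 1798, so 7 further minute boundaries passed. Total skipped labels = 18 × 6 + 2 × 7 = 122.
Non-drop label index = 122073 + 122 = 122195; at 30 labels/s that is 01:07:53:05, i.e. DF 01:07:53;05.

01:07:53;05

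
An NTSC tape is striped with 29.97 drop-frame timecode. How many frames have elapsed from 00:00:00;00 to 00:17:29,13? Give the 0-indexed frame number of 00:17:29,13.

31451

As if non-drop at 30 labels/s: (0 × 3600 + 17 × 60 + 29) × 30 + 13 = 31483.
Minute boundaries passed: 17; those not divisible by 10: 17 − 1 = 16; dropped labels = 2 × 16 = 32.
Actual frame index = 31483 − 32 = 31451.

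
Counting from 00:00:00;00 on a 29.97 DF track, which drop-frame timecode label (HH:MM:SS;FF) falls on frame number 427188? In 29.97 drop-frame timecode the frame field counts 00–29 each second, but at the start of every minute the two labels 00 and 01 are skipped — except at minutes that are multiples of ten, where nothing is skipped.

03:57:33;26

Ten DF minutes hold 17982 frames, so frame 427188 lies in block 23 (frames 413586–431567) with 13602 frames into that block.
The block's first minute is 1800 frames and the rest 1798 each; 13602 frames reaches minute 7, so 23 × 18 + 7 × 2 = 428 labels have been skipped so far.
Adding those back, label number 427188 + 428 = 427616 at 30 labels/s is 14253 s + 26 f = 3 h 57 min 33 s frame 26, i.e. 03:57:33;26.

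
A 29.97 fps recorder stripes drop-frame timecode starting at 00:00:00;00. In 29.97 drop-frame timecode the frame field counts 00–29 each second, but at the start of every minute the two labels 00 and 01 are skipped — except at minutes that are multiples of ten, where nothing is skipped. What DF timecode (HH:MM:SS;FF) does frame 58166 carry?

00:32:20;24

Ten DF minutes hold 17982 frames, so frame 58166 lies in block 3 (frames 53946–71927) with 4220 frames into that block.
The block's first minute is 1800 frames and the rest 1798 each; 4220 frames reaches minute 2, so 3 × 18 + 2 × 2 = 58 labels have been skipped so far.
Adding those back, label number 58166 + 58 = 58224 at 30 labels/s is 1940 s + 24 f = 0 h 32 min 20 s frame 24, i.e. 00:32:20;24.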